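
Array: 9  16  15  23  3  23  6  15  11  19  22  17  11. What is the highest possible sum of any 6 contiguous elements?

9 16 15 23 3 23 → sum 89
16 15 23 3 23 6 → sum 86
15 23 3 23 6 15 → sum 85
23 3 23 6 15 11 → sum 81
3 23 6 15 11 19 → sum 77
23 6 15 11 19 22 → sum 96
6 15 11 19 22 17 → sum 90
15 11 19 22 17 11 → sum 95
Highest of these is 96.

96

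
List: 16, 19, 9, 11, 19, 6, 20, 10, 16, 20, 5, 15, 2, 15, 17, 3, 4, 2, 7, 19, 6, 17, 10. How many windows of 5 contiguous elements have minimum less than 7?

[16, 19, 9, 11, 19] → min 9
[19, 9, 11, 19, 6] → min 6  < 7 ✓
[9, 11, 19, 6, 20] → min 6  < 7 ✓
[11, 19, 6, 20, 10] → min 6  < 7 ✓
[19, 6, 20, 10, 16] → min 6  < 7 ✓
[6, 20, 10, 16, 20] → min 6  < 7 ✓
[20, 10, 16, 20, 5] → min 5  < 7 ✓
[10, 16, 20, 5, 15] → min 5  < 7 ✓
[16, 20, 5, 15, 2] → min 2  < 7 ✓
[20, 5, 15, 2, 15] → min 2  < 7 ✓
[5, 15, 2, 15, 17] → min 2  < 7 ✓
[15, 2, 15, 17, 3] → min 2  < 7 ✓
[2, 15, 17, 3, 4] → min 2  < 7 ✓
[15, 17, 3, 4, 2] → min 2  < 7 ✓
[17, 3, 4, 2, 7] → min 2  < 7 ✓
[3, 4, 2, 7, 19] → min 2  < 7 ✓
[4, 2, 7, 19, 6] → min 2  < 7 ✓
[2, 7, 19, 6, 17] → min 2  < 7 ✓
[7, 19, 6, 17, 10] → min 6  < 7 ✓
18 windows satisfy the condition.

18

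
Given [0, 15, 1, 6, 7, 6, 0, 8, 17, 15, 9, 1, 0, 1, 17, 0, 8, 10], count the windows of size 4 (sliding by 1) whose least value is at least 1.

4

(0, 15, 1, 6) → min 0
(15, 1, 6, 7) → min 1  ≥ 1 ✓
(1, 6, 7, 6) → min 1  ≥ 1 ✓
(6, 7, 6, 0) → min 0
(7, 6, 0, 8) → min 0
(6, 0, 8, 17) → min 0
(0, 8, 17, 15) → min 0
(8, 17, 15, 9) → min 8  ≥ 1 ✓
(17, 15, 9, 1) → min 1  ≥ 1 ✓
(15, 9, 1, 0) → min 0
(9, 1, 0, 1) → min 0
(1, 0, 1, 17) → min 0
(0, 1, 17, 0) → min 0
(1, 17, 0, 8) → min 0
(17, 0, 8, 10) → min 0
4 windows satisfy the condition.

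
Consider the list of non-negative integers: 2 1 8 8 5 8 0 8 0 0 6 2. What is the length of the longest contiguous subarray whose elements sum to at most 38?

→ 2: sum 2, len 1
→ 1: sum 3, len 2
→ 8: sum 11, len 3
→ 8: sum 19, len 4
→ 5: sum 24, len 5
→ 8: sum 32, len 6
→ 0: sum 32, len 7
→ 8 (dropped 2): sum 38, len 7
→ 0: sum 38, len 8
→ 0: sum 38, len 9
→ 6 (dropped 1, 8): sum 35, len 8
→ 2: sum 37, len 9
Longest length seen: 9.

9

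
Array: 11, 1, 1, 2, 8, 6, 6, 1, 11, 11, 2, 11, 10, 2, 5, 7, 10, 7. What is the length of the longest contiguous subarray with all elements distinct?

add 11: [11] len 1
add 1: [11, 1] len 2
add 1 (repeat 1, move left end past it): [1] len 1
add 2: [1, 2] len 2
add 8: [1, 2, 8] len 3
add 6: [1, 2, 8, 6] len 4
add 6 (repeat 6, move left end past it): [6] len 1
add 1: [6, 1] len 2
add 11: [6, 1, 11] len 3
add 11 (repeat 11, move left end past it): [11] len 1
add 2: [11, 2] len 2
add 11 (repeat 11, move left end past it): [2, 11] len 2
add 10: [2, 11, 10] len 3
add 2 (repeat 2, move left end past it): [11, 10, 2] len 3
add 5: [11, 10, 2, 5] len 4
add 7: [11, 10, 2, 5, 7] len 5
add 10 (repeat 10, move left end past it): [2, 5, 7, 10] len 4
add 7 (repeat 7, move left end past it): [10, 7] len 2
Longest all-distinct length: 5.

5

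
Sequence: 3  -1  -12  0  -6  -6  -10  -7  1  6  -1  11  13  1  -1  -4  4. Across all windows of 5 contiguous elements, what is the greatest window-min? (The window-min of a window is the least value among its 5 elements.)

-1

Each size-5 window and its min:
(3, -1, -12, 0, -6) → min -12
(-1, -12, 0, -6, -6) → min -12
(-12, 0, -6, -6, -10) → min -12
(0, -6, -6, -10, -7) → min -10
(-6, -6, -10, -7, 1) → min -10
(-6, -10, -7, 1, 6) → min -10
(-10, -7, 1, 6, -1) → min -10
(-7, 1, 6, -1, 11) → min -7
(1, 6, -1, 11, 13) → min -1
(6, -1, 11, 13, 1) → min -1
(-1, 11, 13, 1, -1) → min -1
(11, 13, 1, -1, -4) → min -4
(13, 1, -1, -4, 4) → min -4
Greatest of these is -1.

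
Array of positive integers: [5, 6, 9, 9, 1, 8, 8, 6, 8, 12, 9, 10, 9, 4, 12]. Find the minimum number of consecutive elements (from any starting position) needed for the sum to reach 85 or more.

add 5: running sum 5 < 85
add 6: running sum 11 < 85
add 9: running sum 20 < 85
add 9: running sum 29 < 85
add 1: running sum 30 < 85
add 8: running sum 38 < 85
add 8: running sum 46 < 85
add 6: running sum 52 < 85
add 8: running sum 60 < 85
add 12: running sum 72 < 85
add 9: running sum 81 < 85
add 10: shortest ending here [6, 9, 9, 1, 8, 8, 6, 8, 12, 9, 10] sum 86, len 11
add 9: shortest ending here [9, 9, 1, 8, 8, 6, 8, 12, 9, 10, 9] sum 89, len 11
add 4: shortest ending here [9, 9, 1, 8, 8, 6, 8, 12, 9, 10, 9, 4] sum 93, len 12
add 12: shortest ending here [8, 8, 6, 8, 12, 9, 10, 9, 4, 12] sum 86, len 10
Shortest qualifying length: 10.

10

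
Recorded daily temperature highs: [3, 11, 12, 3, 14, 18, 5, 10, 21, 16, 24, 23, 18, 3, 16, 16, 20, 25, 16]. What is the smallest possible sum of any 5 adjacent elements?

43

Each size-5 window and its sum:
3 11 12 3 14 → sum 43
11 12 3 14 18 → sum 58
12 3 14 18 5 → sum 52
3 14 18 5 10 → sum 50
14 18 5 10 21 → sum 68
18 5 10 21 16 → sum 70
5 10 21 16 24 → sum 76
10 21 16 24 23 → sum 94
21 16 24 23 18 → sum 102
16 24 23 18 3 → sum 84
24 23 18 3 16 → sum 84
23 18 3 16 16 → sum 76
18 3 16 16 20 → sum 73
3 16 16 20 25 → sum 80
16 16 20 25 16 → sum 93
Smallest of these is 43.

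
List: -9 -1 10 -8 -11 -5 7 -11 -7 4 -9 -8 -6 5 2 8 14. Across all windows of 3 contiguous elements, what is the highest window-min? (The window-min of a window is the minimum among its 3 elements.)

2

-9 -1 10 → min -9
-1 10 -8 → min -8
10 -8 -11 → min -11
-8 -11 -5 → min -11
-11 -5 7 → min -11
-5 7 -11 → min -11
7 -11 -7 → min -11
-11 -7 4 → min -11
-7 4 -9 → min -9
4 -9 -8 → min -9
-9 -8 -6 → min -9
-8 -6 5 → min -8
-6 5 2 → min -6
5 2 8 → min 2
2 8 14 → min 2
Highest of these is 2.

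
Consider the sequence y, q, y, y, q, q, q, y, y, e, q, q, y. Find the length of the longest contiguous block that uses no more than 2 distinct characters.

9

Extend right; when distinct count exceeds 2, shrink from the left:
add y: window [y] (1 distinct), len 1
add q: window [y, q] (2 distinct), len 2
add y: window [y, q, y] (2 distinct), len 3
add y: window [y, q, y, y] (2 distinct), len 4
add q: window [y, q, y, y, q] (2 distinct), len 5
add q: window [y, q, y, y, q, q] (2 distinct), len 6
add q: window [y, q, y, y, q, q, q] (2 distinct), len 7
add y: window [y, q, y, y, q, q, q, y] (2 distinct), len 8
add y: window [y, q, y, y, q, q, q, y, y] (2 distinct), len 9
add e: window [y, y, e] (2 distinct), len 3
add q: window [e, q] (2 distinct), len 2
add q: window [e, q, q] (2 distinct), len 3
add y: window [q, q, y] (2 distinct), len 3
Longest length with ≤2 distinct: 9.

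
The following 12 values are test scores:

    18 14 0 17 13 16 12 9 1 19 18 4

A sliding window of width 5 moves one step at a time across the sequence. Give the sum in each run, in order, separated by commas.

62, 60, 58, 67, 51, 57, 59, 51

(18, 14, 0, 17, 13) → sum 62
(14, 0, 17, 13, 16) → sum 60
(0, 17, 13, 16, 12) → sum 58
(17, 13, 16, 12, 9) → sum 67
(13, 16, 12, 9, 1) → sum 51
(16, 12, 9, 1, 19) → sum 57
(12, 9, 1, 19, 18) → sum 59
(9, 1, 19, 18, 4) → sum 51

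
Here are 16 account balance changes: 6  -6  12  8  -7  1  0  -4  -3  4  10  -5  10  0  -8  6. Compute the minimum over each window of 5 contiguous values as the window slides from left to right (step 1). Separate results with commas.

-7, -7, -7, -7, -7, -4, -4, -5, -5, -5, -8, -8

(6, -6, 12, 8, -7) → min -7
(-6, 12, 8, -7, 1) → min -7
(12, 8, -7, 1, 0) → min -7
(8, -7, 1, 0, -4) → min -7
(-7, 1, 0, -4, -3) → min -7
(1, 0, -4, -3, 4) → min -4
(0, -4, -3, 4, 10) → min -4
(-4, -3, 4, 10, -5) → min -5
(-3, 4, 10, -5, 10) → min -5
(4, 10, -5, 10, 0) → min -5
(10, -5, 10, 0, -8) → min -8
(-5, 10, 0, -8, 6) → min -8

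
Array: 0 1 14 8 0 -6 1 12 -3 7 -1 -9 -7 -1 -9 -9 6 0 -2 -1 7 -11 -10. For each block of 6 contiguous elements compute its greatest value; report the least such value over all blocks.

-1

[0, 1, 14, 8, 0, -6] → max 14
[1, 14, 8, 0, -6, 1] → max 14
[14, 8, 0, -6, 1, 12] → max 14
[8, 0, -6, 1, 12, -3] → max 12
[0, -6, 1, 12, -3, 7] → max 12
[-6, 1, 12, -3, 7, -1] → max 12
[1, 12, -3, 7, -1, -9] → max 12
[12, -3, 7, -1, -9, -7] → max 12
[-3, 7, -1, -9, -7, -1] → max 7
[7, -1, -9, -7, -1, -9] → max 7
[-1, -9, -7, -1, -9, -9] → max -1
[-9, -7, -1, -9, -9, 6] → max 6
[-7, -1, -9, -9, 6, 0] → max 6
[-1, -9, -9, 6, 0, -2] → max 6
[-9, -9, 6, 0, -2, -1] → max 6
[-9, 6, 0, -2, -1, 7] → max 7
[6, 0, -2, -1, 7, -11] → max 7
[0, -2, -1, 7, -11, -10] → max 7
Least of these is -1.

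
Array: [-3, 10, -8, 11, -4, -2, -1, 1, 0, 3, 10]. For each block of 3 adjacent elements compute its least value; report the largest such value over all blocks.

0

Window mins for each of the 9 positions:
[-3, 10, -8] → min -8
[10, -8, 11] → min -8
[-8, 11, -4] → min -8
[11, -4, -2] → min -4
[-4, -2, -1] → min -4
[-2, -1, 1] → min -2
[-1, 1, 0] → min -1
[1, 0, 3] → min 0
[0, 3, 10] → min 0
Largest of these is 0.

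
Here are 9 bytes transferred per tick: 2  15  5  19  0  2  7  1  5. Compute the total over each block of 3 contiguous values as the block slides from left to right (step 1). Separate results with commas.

Sliding a size-3 window across the 9 values:
[2, 15, 5] → sum 22
[15, 5, 19] → sum 39
[5, 19, 0] → sum 24
[19, 0, 2] → sum 21
[0, 2, 7] → sum 9
[2, 7, 1] → sum 10
[7, 1, 5] → sum 13

22, 39, 24, 21, 9, 10, 13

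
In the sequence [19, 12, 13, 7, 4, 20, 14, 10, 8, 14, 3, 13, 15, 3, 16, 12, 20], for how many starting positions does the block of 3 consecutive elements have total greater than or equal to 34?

5

19 12 13 → sum 44  ≥ 34 ✓
12 13 7 → sum 32
13 7 4 → sum 24
7 4 20 → sum 31
4 20 14 → sum 38  ≥ 34 ✓
20 14 10 → sum 44  ≥ 34 ✓
14 10 8 → sum 32
10 8 14 → sum 32
8 14 3 → sum 25
14 3 13 → sum 30
3 13 15 → sum 31
13 15 3 → sum 31
15 3 16 → sum 34  ≥ 34 ✓
3 16 12 → sum 31
16 12 20 → sum 48  ≥ 34 ✓
5 windows satisfy the condition.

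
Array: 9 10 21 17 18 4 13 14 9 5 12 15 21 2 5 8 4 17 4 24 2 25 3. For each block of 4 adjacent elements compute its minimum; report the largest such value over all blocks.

10

Each size-4 window and its min:
(9, 10, 21, 17) → min 9
(10, 21, 17, 18) → min 10
(21, 17, 18, 4) → min 4
(17, 18, 4, 13) → min 4
(18, 4, 13, 14) → min 4
(4, 13, 14, 9) → min 4
(13, 14, 9, 5) → min 5
(14, 9, 5, 12) → min 5
(9, 5, 12, 15) → min 5
(5, 12, 15, 21) → min 5
(12, 15, 21, 2) → min 2
(15, 21, 2, 5) → min 2
(21, 2, 5, 8) → min 2
(2, 5, 8, 4) → min 2
(5, 8, 4, 17) → min 4
(8, 4, 17, 4) → min 4
(4, 17, 4, 24) → min 4
(17, 4, 24, 2) → min 2
(4, 24, 2, 25) → min 2
(24, 2, 25, 3) → min 2
Largest of these is 10.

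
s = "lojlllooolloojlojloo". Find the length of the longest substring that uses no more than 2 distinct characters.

10

[l] 1 distinct, len 1
[l, o] 2 distinct, len 2
[o, j] 2 distinct, len 2
[j, l] 2 distinct, len 2
[j, l, l] 2 distinct, len 3
[j, l, l, l] 2 distinct, len 4
[l, l, l, o] 2 distinct, len 4
[l, l, l, o, o] 2 distinct, len 5
[l, l, l, o, o, o] 2 distinct, len 6
[l, l, l, o, o, o, l] 2 distinct, len 7
[l, l, l, o, o, o, l, l] 2 distinct, len 8
[l, l, l, o, o, o, l, l, o] 2 distinct, len 9
[l, l, l, o, o, o, l, l, o, o] 2 distinct, len 10
[o, o, j] 2 distinct, len 3
[j, l] 2 distinct, len 2
[l, o] 2 distinct, len 2
[o, j] 2 distinct, len 2
[j, l] 2 distinct, len 2
[l, o] 2 distinct, len 2
[l, o, o] 2 distinct, len 3
Longest length with ≤2 distinct: 10.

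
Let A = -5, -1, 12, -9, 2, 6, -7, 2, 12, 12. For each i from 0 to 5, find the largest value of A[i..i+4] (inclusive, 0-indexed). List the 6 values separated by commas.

12, 12, 12, 6, 12, 12

[-5, -1, 12, -9, 2] → max 12
[-1, 12, -9, 2, 6] → max 12
[12, -9, 2, 6, -7] → max 12
[-9, 2, 6, -7, 2] → max 6
[2, 6, -7, 2, 12] → max 12
[6, -7, 2, 12, 12] → max 12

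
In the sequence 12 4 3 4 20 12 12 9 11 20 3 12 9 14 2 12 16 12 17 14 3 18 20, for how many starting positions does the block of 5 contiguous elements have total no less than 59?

[12, 4, 3, 4, 20] → sum 43
[4, 3, 4, 20, 12] → sum 43
[3, 4, 20, 12, 12] → sum 51
[4, 20, 12, 12, 9] → sum 57
[20, 12, 12, 9, 11] → sum 64  ≥ 59 ✓
[12, 12, 9, 11, 20] → sum 64  ≥ 59 ✓
[12, 9, 11, 20, 3] → sum 55
[9, 11, 20, 3, 12] → sum 55
[11, 20, 3, 12, 9] → sum 55
[20, 3, 12, 9, 14] → sum 58
[3, 12, 9, 14, 2] → sum 40
[12, 9, 14, 2, 12] → sum 49
[9, 14, 2, 12, 16] → sum 53
[14, 2, 12, 16, 12] → sum 56
[2, 12, 16, 12, 17] → sum 59  ≥ 59 ✓
[12, 16, 12, 17, 14] → sum 71  ≥ 59 ✓
[16, 12, 17, 14, 3] → sum 62  ≥ 59 ✓
[12, 17, 14, 3, 18] → sum 64  ≥ 59 ✓
[17, 14, 3, 18, 20] → sum 72  ≥ 59 ✓
7 windows satisfy the condition.

7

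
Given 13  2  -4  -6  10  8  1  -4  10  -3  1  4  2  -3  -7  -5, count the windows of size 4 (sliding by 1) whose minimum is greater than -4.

3

(13, 2, -4, -6) → min -6
(2, -4, -6, 10) → min -6
(-4, -6, 10, 8) → min -6
(-6, 10, 8, 1) → min -6
(10, 8, 1, -4) → min -4
(8, 1, -4, 10) → min -4
(1, -4, 10, -3) → min -4
(-4, 10, -3, 1) → min -4
(10, -3, 1, 4) → min -3  > -4 ✓
(-3, 1, 4, 2) → min -3  > -4 ✓
(1, 4, 2, -3) → min -3  > -4 ✓
(4, 2, -3, -7) → min -7
(2, -3, -7, -5) → min -7
3 windows satisfy the condition.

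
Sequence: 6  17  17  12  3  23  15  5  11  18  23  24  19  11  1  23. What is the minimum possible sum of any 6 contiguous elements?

69

(6, 17, 17, 12, 3, 23) → sum 78
(17, 17, 12, 3, 23, 15) → sum 87
(17, 12, 3, 23, 15, 5) → sum 75
(12, 3, 23, 15, 5, 11) → sum 69
(3, 23, 15, 5, 11, 18) → sum 75
(23, 15, 5, 11, 18, 23) → sum 95
(15, 5, 11, 18, 23, 24) → sum 96
(5, 11, 18, 23, 24, 19) → sum 100
(11, 18, 23, 24, 19, 11) → sum 106
(18, 23, 24, 19, 11, 1) → sum 96
(23, 24, 19, 11, 1, 23) → sum 101
Minimum of these is 69.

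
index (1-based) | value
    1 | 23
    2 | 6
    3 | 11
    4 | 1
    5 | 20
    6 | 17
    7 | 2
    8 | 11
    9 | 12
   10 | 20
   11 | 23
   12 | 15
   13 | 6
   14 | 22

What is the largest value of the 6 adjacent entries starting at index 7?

Elements at indices 7..12: 2, 11, 12, 20, 23, 15
max(2, 11, 12, 20, 23, 15) = 23

23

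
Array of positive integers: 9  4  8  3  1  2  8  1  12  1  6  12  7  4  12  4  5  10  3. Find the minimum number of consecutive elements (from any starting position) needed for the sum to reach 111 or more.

add 9: running sum 9 < 111
add 4: running sum 13 < 111
add 8: running sum 21 < 111
add 3: running sum 24 < 111
add 1: running sum 25 < 111
add 2: running sum 27 < 111
add 8: running sum 35 < 111
add 1: running sum 36 < 111
add 12: running sum 48 < 111
add 1: running sum 49 < 111
add 6: running sum 55 < 111
add 12: running sum 67 < 111
add 7: running sum 74 < 111
add 4: running sum 78 < 111
add 12: running sum 90 < 111
add 4: running sum 94 < 111
add 5: running sum 99 < 111
add 10: running sum 109 < 111
add 3: shortest ending here [9, 4, 8, 3, 1, 2, 8, 1, 12, 1, 6, 12, 7, 4, 12, 4, 5, 10, 3] sum 112, len 19
Shortest qualifying length: 19.

19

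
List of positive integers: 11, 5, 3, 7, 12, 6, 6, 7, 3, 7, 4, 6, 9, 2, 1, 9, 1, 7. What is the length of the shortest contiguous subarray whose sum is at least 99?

17

add 11: running sum 11 < 99
add 5: running sum 16 < 99
add 3: running sum 19 < 99
add 7: running sum 26 < 99
add 12: running sum 38 < 99
add 6: running sum 44 < 99
add 6: running sum 50 < 99
add 7: running sum 57 < 99
add 3: running sum 60 < 99
add 7: running sum 67 < 99
add 4: running sum 71 < 99
add 6: running sum 77 < 99
add 9: running sum 86 < 99
add 2: running sum 88 < 99
add 1: running sum 89 < 99
add 9: running sum 98 < 99
add 1: shortest ending here [11, 5, 3, 7, 12, 6, 6, 7, 3, 7, 4, 6, 9, 2, 1, 9, 1] sum 99, len 17
add 7: shortest ending here [11, 5, 3, 7, 12, 6, 6, 7, 3, 7, 4, 6, 9, 2, 1, 9, 1, 7] sum 106, len 18
Shortest qualifying length: 17.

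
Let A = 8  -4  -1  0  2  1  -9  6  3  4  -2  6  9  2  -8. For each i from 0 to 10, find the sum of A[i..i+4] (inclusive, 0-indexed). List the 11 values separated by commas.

Sliding a size-5 window across the 15 values:
[8, -4, -1, 0, 2] → sum 5
[-4, -1, 0, 2, 1] → sum -2
[-1, 0, 2, 1, -9] → sum -7
[0, 2, 1, -9, 6] → sum 0
[2, 1, -9, 6, 3] → sum 3
[1, -9, 6, 3, 4] → sum 5
[-9, 6, 3, 4, -2] → sum 2
[6, 3, 4, -2, 6] → sum 17
[3, 4, -2, 6, 9] → sum 20
[4, -2, 6, 9, 2] → sum 19
[-2, 6, 9, 2, -8] → sum 7

5, -2, -7, 0, 3, 5, 2, 17, 20, 19, 7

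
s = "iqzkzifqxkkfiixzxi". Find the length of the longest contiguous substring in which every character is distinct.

6

add i: [i] len 1
add q: [i, q] len 2
add z: [i, q, z] len 3
add k: [i, q, z, k] len 4
add z (repeat z, move left end past it): [k, z] len 2
add i: [k, z, i] len 3
add f: [k, z, i, f] len 4
add q: [k, z, i, f, q] len 5
add x: [k, z, i, f, q, x] len 6
add k (repeat k, move left end past it): [z, i, f, q, x, k] len 6
add k (repeat k, move left end past it): [k] len 1
add f: [k, f] len 2
add i: [k, f, i] len 3
add i (repeat i, move left end past it): [i] len 1
add x: [i, x] len 2
add z: [i, x, z] len 3
add x (repeat x, move left end past it): [z, x] len 2
add i: [z, x, i] len 3
Longest all-distinct length: 6.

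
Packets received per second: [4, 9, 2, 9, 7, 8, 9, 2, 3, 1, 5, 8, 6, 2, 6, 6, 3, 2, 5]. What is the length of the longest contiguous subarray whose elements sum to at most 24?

6

add 4: [4] sum 4, len 1
add 9: [4, 9] sum 13, len 2
add 2: [4, 9, 2] sum 15, len 3
add 9: [4, 9, 2, 9] sum 24, len 4
add 7: [2, 9, 7] sum 18, len 3
add 8: [9, 7, 8] sum 24, len 3
add 9: [7, 8, 9] sum 24, len 3
add 2: [8, 9, 2] sum 19, len 3
add 3: [8, 9, 2, 3] sum 22, len 4
add 1: [8, 9, 2, 3, 1] sum 23, len 5
add 5: [9, 2, 3, 1, 5] sum 20, len 5
add 8: [2, 3, 1, 5, 8] sum 19, len 5
add 6: [3, 1, 5, 8, 6] sum 23, len 5
add 2: [1, 5, 8, 6, 2] sum 22, len 5
add 6: [8, 6, 2, 6] sum 22, len 4
add 6: [6, 2, 6, 6] sum 20, len 4
add 3: [6, 2, 6, 6, 3] sum 23, len 5
add 2: [2, 6, 6, 3, 2] sum 19, len 5
add 5: [2, 6, 6, 3, 2, 5] sum 24, len 6
Longest length seen: 6.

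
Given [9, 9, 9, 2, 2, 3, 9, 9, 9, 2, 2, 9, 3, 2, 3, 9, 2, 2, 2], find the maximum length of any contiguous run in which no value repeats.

3

add 9: [9] len 1
add 9 (repeat 9, move left end past it): [9] len 1
add 9 (repeat 9, move left end past it): [9] len 1
add 2: [9, 2] len 2
add 2 (repeat 2, move left end past it): [2] len 1
add 3: [2, 3] len 2
add 9: [2, 3, 9] len 3
add 9 (repeat 9, move left end past it): [9] len 1
add 9 (repeat 9, move left end past it): [9] len 1
add 2: [9, 2] len 2
add 2 (repeat 2, move left end past it): [2] len 1
add 9: [2, 9] len 2
add 3: [2, 9, 3] len 3
add 2 (repeat 2, move left end past it): [9, 3, 2] len 3
add 3 (repeat 3, move left end past it): [2, 3] len 2
add 9: [2, 3, 9] len 3
add 2 (repeat 2, move left end past it): [3, 9, 2] len 3
add 2 (repeat 2, move left end past it): [2] len 1
add 2 (repeat 2, move left end past it): [2] len 1
Longest all-distinct length: 3.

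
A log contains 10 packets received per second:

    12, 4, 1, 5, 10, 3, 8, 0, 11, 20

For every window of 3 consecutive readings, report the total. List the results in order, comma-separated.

17, 10, 16, 18, 21, 11, 19, 31

(12, 4, 1) → sum 17
(4, 1, 5) → sum 10
(1, 5, 10) → sum 16
(5, 10, 3) → sum 18
(10, 3, 8) → sum 21
(3, 8, 0) → sum 11
(8, 0, 11) → sum 19
(0, 11, 20) → sum 31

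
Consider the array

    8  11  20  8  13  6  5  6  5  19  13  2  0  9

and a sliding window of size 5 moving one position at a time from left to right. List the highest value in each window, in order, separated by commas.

(8, 11, 20, 8, 13) → max 20
(11, 20, 8, 13, 6) → max 20
(20, 8, 13, 6, 5) → max 20
(8, 13, 6, 5, 6) → max 13
(13, 6, 5, 6, 5) → max 13
(6, 5, 6, 5, 19) → max 19
(5, 6, 5, 19, 13) → max 19
(6, 5, 19, 13, 2) → max 19
(5, 19, 13, 2, 0) → max 19
(19, 13, 2, 0, 9) → max 19

20, 20, 20, 13, 13, 19, 19, 19, 19, 19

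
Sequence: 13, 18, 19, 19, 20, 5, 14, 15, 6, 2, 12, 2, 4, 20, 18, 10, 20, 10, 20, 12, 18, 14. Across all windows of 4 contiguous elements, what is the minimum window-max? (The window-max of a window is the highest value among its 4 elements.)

12

[13, 18, 19, 19] → max 19
[18, 19, 19, 20] → max 20
[19, 19, 20, 5] → max 20
[19, 20, 5, 14] → max 20
[20, 5, 14, 15] → max 20
[5, 14, 15, 6] → max 15
[14, 15, 6, 2] → max 15
[15, 6, 2, 12] → max 15
[6, 2, 12, 2] → max 12
[2, 12, 2, 4] → max 12
[12, 2, 4, 20] → max 20
[2, 4, 20, 18] → max 20
[4, 20, 18, 10] → max 20
[20, 18, 10, 20] → max 20
[18, 10, 20, 10] → max 20
[10, 20, 10, 20] → max 20
[20, 10, 20, 12] → max 20
[10, 20, 12, 18] → max 20
[20, 12, 18, 14] → max 20
Minimum of these is 12.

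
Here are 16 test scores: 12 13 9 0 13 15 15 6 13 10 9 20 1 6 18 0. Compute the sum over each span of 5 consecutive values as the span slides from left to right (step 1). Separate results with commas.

[12, 13, 9, 0, 13] → sum 47
[13, 9, 0, 13, 15] → sum 50
[9, 0, 13, 15, 15] → sum 52
[0, 13, 15, 15, 6] → sum 49
[13, 15, 15, 6, 13] → sum 62
[15, 15, 6, 13, 10] → sum 59
[15, 6, 13, 10, 9] → sum 53
[6, 13, 10, 9, 20] → sum 58
[13, 10, 9, 20, 1] → sum 53
[10, 9, 20, 1, 6] → sum 46
[9, 20, 1, 6, 18] → sum 54
[20, 1, 6, 18, 0] → sum 45

47, 50, 52, 49, 62, 59, 53, 58, 53, 46, 54, 45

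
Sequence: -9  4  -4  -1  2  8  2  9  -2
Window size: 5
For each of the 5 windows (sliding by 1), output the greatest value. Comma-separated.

Sliding a size-5 window across the 9 values:
(-9, 4, -4, -1, 2) → max 4
(4, -4, -1, 2, 8) → max 8
(-4, -1, 2, 8, 2) → max 8
(-1, 2, 8, 2, 9) → max 9
(2, 8, 2, 9, -2) → max 9

4, 8, 8, 9, 9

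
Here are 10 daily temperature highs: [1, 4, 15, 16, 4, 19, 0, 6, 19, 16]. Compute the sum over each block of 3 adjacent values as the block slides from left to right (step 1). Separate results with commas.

20, 35, 35, 39, 23, 25, 25, 41

1 4 15 → sum 20
4 15 16 → sum 35
15 16 4 → sum 35
16 4 19 → sum 39
4 19 0 → sum 23
19 0 6 → sum 25
0 6 19 → sum 25
6 19 16 → sum 41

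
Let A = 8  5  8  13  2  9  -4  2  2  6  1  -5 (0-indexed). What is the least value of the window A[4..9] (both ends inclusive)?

-4

Elements at indices 4..9: 2, 9, -4, 2, 2, 6
min(2, 9, -4, 2, 2, 6) = -4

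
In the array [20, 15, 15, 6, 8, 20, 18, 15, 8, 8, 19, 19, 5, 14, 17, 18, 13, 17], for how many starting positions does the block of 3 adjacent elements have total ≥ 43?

(20, 15, 15) → sum 50  ≥ 43 ✓
(15, 15, 6) → sum 36
(15, 6, 8) → sum 29
(6, 8, 20) → sum 34
(8, 20, 18) → sum 46  ≥ 43 ✓
(20, 18, 15) → sum 53  ≥ 43 ✓
(18, 15, 8) → sum 41
(15, 8, 8) → sum 31
(8, 8, 19) → sum 35
(8, 19, 19) → sum 46  ≥ 43 ✓
(19, 19, 5) → sum 43  ≥ 43 ✓
(19, 5, 14) → sum 38
(5, 14, 17) → sum 36
(14, 17, 18) → sum 49  ≥ 43 ✓
(17, 18, 13) → sum 48  ≥ 43 ✓
(18, 13, 17) → sum 48  ≥ 43 ✓
8 windows satisfy the condition.

8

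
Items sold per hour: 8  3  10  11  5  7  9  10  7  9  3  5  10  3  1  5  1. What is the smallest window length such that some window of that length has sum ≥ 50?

6

add 8: running sum 8 < 50
add 3: running sum 11 < 50
add 10: running sum 21 < 50
add 11: running sum 32 < 50
add 5: running sum 37 < 50
add 7: running sum 44 < 50
end 6: [8, 3, 10, 11, 5, 7, 9] sum 53, len 7
end 7: [10, 11, 5, 7, 9, 10] sum 52, len 6
end 8: [10, 11, 5, 7, 9, 10, 7] sum 59, len 7
end 9: [11, 5, 7, 9, 10, 7, 9] sum 58, len 7
end 10: [5, 7, 9, 10, 7, 9, 3] sum 50, len 7
end 11: [7, 9, 10, 7, 9, 3, 5] sum 50, len 7
end 12: [9, 10, 7, 9, 3, 5, 10] sum 53, len 7
end 13: [9, 10, 7, 9, 3, 5, 10, 3] sum 56, len 8
end 14: [9, 10, 7, 9, 3, 5, 10, 3, 1] sum 57, len 9
end 15: [10, 7, 9, 3, 5, 10, 3, 1, 5] sum 53, len 9
end 16: [10, 7, 9, 3, 5, 10, 3, 1, 5, 1] sum 54, len 10
Shortest qualifying length: 6.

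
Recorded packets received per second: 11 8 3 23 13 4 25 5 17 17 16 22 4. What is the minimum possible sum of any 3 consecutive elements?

22

11 8 3 → sum 22
8 3 23 → sum 34
3 23 13 → sum 39
23 13 4 → sum 40
13 4 25 → sum 42
4 25 5 → sum 34
25 5 17 → sum 47
5 17 17 → sum 39
17 17 16 → sum 50
17 16 22 → sum 55
16 22 4 → sum 42
Minimum of these is 22.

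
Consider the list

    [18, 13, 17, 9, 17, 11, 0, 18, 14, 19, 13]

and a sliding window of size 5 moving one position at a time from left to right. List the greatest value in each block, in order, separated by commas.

18, 17, 17, 18, 18, 19, 19

[18, 13, 17, 9, 17] → max 18
[13, 17, 9, 17, 11] → max 17
[17, 9, 17, 11, 0] → max 17
[9, 17, 11, 0, 18] → max 18
[17, 11, 0, 18, 14] → max 18
[11, 0, 18, 14, 19] → max 19
[0, 18, 14, 19, 13] → max 19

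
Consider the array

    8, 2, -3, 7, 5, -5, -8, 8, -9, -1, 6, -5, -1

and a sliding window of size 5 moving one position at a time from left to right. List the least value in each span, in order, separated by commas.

(8, 2, -3, 7, 5) → min -3
(2, -3, 7, 5, -5) → min -5
(-3, 7, 5, -5, -8) → min -8
(7, 5, -5, -8, 8) → min -8
(5, -5, -8, 8, -9) → min -9
(-5, -8, 8, -9, -1) → min -9
(-8, 8, -9, -1, 6) → min -9
(8, -9, -1, 6, -5) → min -9
(-9, -1, 6, -5, -1) → min -9

-3, -5, -8, -8, -9, -9, -9, -9, -9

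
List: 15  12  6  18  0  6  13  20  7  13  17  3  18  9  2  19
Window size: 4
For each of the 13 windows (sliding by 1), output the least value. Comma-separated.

6, 0, 0, 0, 0, 6, 7, 7, 3, 3, 3, 2, 2

(15, 12, 6, 18) → min 6
(12, 6, 18, 0) → min 0
(6, 18, 0, 6) → min 0
(18, 0, 6, 13) → min 0
(0, 6, 13, 20) → min 0
(6, 13, 20, 7) → min 6
(13, 20, 7, 13) → min 7
(20, 7, 13, 17) → min 7
(7, 13, 17, 3) → min 3
(13, 17, 3, 18) → min 3
(17, 3, 18, 9) → min 3
(3, 18, 9, 2) → min 2
(18, 9, 2, 19) → min 2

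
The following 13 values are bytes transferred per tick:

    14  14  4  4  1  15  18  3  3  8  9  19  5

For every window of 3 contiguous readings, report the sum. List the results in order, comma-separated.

32, 22, 9, 20, 34, 36, 24, 14, 20, 36, 33

(14, 14, 4) → sum 32
(14, 4, 4) → sum 22
(4, 4, 1) → sum 9
(4, 1, 15) → sum 20
(1, 15, 18) → sum 34
(15, 18, 3) → sum 36
(18, 3, 3) → sum 24
(3, 3, 8) → sum 14
(3, 8, 9) → sum 20
(8, 9, 19) → sum 36
(9, 19, 5) → sum 33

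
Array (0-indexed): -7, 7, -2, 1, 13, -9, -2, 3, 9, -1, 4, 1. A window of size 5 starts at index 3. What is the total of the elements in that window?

6

Elements at indices 3..7: 1, 13, -9, -2, 3
sum(1, 13, -9, -2, 3) = 6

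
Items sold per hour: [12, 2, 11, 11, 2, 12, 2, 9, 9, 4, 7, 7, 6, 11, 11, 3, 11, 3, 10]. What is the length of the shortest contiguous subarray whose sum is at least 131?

add 12: running sum 12 < 131
add 2: running sum 14 < 131
add 11: running sum 25 < 131
add 11: running sum 36 < 131
add 2: running sum 38 < 131
add 12: running sum 50 < 131
add 2: running sum 52 < 131
add 9: running sum 61 < 131
add 9: running sum 70 < 131
add 4: running sum 74 < 131
add 7: running sum 81 < 131
add 7: running sum 88 < 131
add 6: running sum 94 < 131
add 11: running sum 105 < 131
add 11: running sum 116 < 131
add 3: running sum 119 < 131
add 11: running sum 130 < 131
add 3: shortest ending here [12, 2, 11, 11, 2, 12, 2, 9, 9, 4, 7, 7, 6, 11, 11, 3, 11, 3] sum 133, len 18
add 10: shortest ending here [2, 11, 11, 2, 12, 2, 9, 9, 4, 7, 7, 6, 11, 11, 3, 11, 3, 10] sum 131, len 18
Shortest qualifying length: 18.

18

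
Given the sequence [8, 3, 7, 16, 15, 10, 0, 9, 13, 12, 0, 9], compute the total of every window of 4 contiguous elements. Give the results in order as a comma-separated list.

Sliding a size-4 window across the 12 values:
(8, 3, 7, 16) → sum 34
(3, 7, 16, 15) → sum 41
(7, 16, 15, 10) → sum 48
(16, 15, 10, 0) → sum 41
(15, 10, 0, 9) → sum 34
(10, 0, 9, 13) → sum 32
(0, 9, 13, 12) → sum 34
(9, 13, 12, 0) → sum 34
(13, 12, 0, 9) → sum 34

34, 41, 48, 41, 34, 32, 34, 34, 34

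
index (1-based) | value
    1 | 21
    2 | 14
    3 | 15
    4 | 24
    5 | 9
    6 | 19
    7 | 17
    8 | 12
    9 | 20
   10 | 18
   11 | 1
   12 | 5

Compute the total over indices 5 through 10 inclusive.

Elements at indices 5..10: 9, 19, 17, 12, 20, 18
sum(9, 19, 17, 12, 20, 18) = 95

95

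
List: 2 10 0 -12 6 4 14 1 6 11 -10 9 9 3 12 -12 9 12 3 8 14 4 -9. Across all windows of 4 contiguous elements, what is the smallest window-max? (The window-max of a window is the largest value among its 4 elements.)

2 10 0 -12 → max 10
10 0 -12 6 → max 10
0 -12 6 4 → max 6
-12 6 4 14 → max 14
6 4 14 1 → max 14
4 14 1 6 → max 14
14 1 6 11 → max 14
1 6 11 -10 → max 11
6 11 -10 9 → max 11
11 -10 9 9 → max 11
-10 9 9 3 → max 9
9 9 3 12 → max 12
9 3 12 -12 → max 12
3 12 -12 9 → max 12
12 -12 9 12 → max 12
-12 9 12 3 → max 12
9 12 3 8 → max 12
12 3 8 14 → max 14
3 8 14 4 → max 14
8 14 4 -9 → max 14
Smallest of these is 6.

6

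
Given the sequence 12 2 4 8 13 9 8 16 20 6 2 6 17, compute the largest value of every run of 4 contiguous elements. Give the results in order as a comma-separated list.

12 2 4 8 → max 12
2 4 8 13 → max 13
4 8 13 9 → max 13
8 13 9 8 → max 13
13 9 8 16 → max 16
9 8 16 20 → max 20
8 16 20 6 → max 20
16 20 6 2 → max 20
20 6 2 6 → max 20
6 2 6 17 → max 17

12, 13, 13, 13, 16, 20, 20, 20, 20, 17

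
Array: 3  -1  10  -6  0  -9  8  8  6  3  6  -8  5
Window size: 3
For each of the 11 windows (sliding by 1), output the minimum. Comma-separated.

[3, -1, 10] → min -1
[-1, 10, -6] → min -6
[10, -6, 0] → min -6
[-6, 0, -9] → min -9
[0, -9, 8] → min -9
[-9, 8, 8] → min -9
[8, 8, 6] → min 6
[8, 6, 3] → min 3
[6, 3, 6] → min 3
[3, 6, -8] → min -8
[6, -8, 5] → min -8

-1, -6, -6, -9, -9, -9, 6, 3, 3, -8, -8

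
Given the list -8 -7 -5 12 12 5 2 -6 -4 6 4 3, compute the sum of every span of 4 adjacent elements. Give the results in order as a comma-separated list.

(-8, -7, -5, 12) → sum -8
(-7, -5, 12, 12) → sum 12
(-5, 12, 12, 5) → sum 24
(12, 12, 5, 2) → sum 31
(12, 5, 2, -6) → sum 13
(5, 2, -6, -4) → sum -3
(2, -6, -4, 6) → sum -2
(-6, -4, 6, 4) → sum 0
(-4, 6, 4, 3) → sum 9

-8, 12, 24, 31, 13, -3, -2, 0, 9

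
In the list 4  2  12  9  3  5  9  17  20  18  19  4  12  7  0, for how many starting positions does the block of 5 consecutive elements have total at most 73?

[4, 2, 12, 9, 3] → sum 30  ≤ 73 ✓
[2, 12, 9, 3, 5] → sum 31  ≤ 73 ✓
[12, 9, 3, 5, 9] → sum 38  ≤ 73 ✓
[9, 3, 5, 9, 17] → sum 43  ≤ 73 ✓
[3, 5, 9, 17, 20] → sum 54  ≤ 73 ✓
[5, 9, 17, 20, 18] → sum 69  ≤ 73 ✓
[9, 17, 20, 18, 19] → sum 83
[17, 20, 18, 19, 4] → sum 78
[20, 18, 19, 4, 12] → sum 73  ≤ 73 ✓
[18, 19, 4, 12, 7] → sum 60  ≤ 73 ✓
[19, 4, 12, 7, 0] → sum 42  ≤ 73 ✓
9 windows satisfy the condition.

9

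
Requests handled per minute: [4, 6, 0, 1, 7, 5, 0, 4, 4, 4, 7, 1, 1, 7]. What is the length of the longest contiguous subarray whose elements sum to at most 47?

13

Extend to the right; shrink from the left whenever the sum exceeds 47:
→ 4: sum 4, len 1
→ 6: sum 10, len 2
→ 0: sum 10, len 3
→ 1: sum 11, len 4
→ 7: sum 18, len 5
→ 5: sum 23, len 6
→ 0: sum 23, len 7
→ 4: sum 27, len 8
→ 4: sum 31, len 9
→ 4: sum 35, len 10
→ 7: sum 42, len 11
→ 1: sum 43, len 12
→ 1: sum 44, len 13
→ 7 (dropped 4): sum 47, len 13
Longest length seen: 13.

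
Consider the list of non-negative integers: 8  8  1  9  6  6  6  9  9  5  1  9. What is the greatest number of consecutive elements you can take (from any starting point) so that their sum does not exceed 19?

add 8: [8] sum 8, len 1
add 8: [8, 8] sum 16, len 2
add 1: [8, 8, 1] sum 17, len 3
add 9: [8, 1, 9] sum 18, len 3
add 6: [1, 9, 6] sum 16, len 3
add 6: [6, 6] sum 12, len 2
add 6: [6, 6, 6] sum 18, len 3
add 9: [6, 9] sum 15, len 2
add 9: [9, 9] sum 18, len 2
add 5: [9, 5] sum 14, len 2
add 1: [9, 5, 1] sum 15, len 3
add 9: [5, 1, 9] sum 15, len 3
Longest length seen: 3.

3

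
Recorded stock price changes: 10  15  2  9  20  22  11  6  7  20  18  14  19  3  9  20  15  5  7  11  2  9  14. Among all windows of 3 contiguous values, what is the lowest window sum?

Window sums for each of the 21 positions:
[10, 15, 2] → sum 27
[15, 2, 9] → sum 26
[2, 9, 20] → sum 31
[9, 20, 22] → sum 51
[20, 22, 11] → sum 53
[22, 11, 6] → sum 39
[11, 6, 7] → sum 24
[6, 7, 20] → sum 33
[7, 20, 18] → sum 45
[20, 18, 14] → sum 52
[18, 14, 19] → sum 51
[14, 19, 3] → sum 36
[19, 3, 9] → sum 31
[3, 9, 20] → sum 32
[9, 20, 15] → sum 44
[20, 15, 5] → sum 40
[15, 5, 7] → sum 27
[5, 7, 11] → sum 23
[7, 11, 2] → sum 20
[11, 2, 9] → sum 22
[2, 9, 14] → sum 25
Lowest of these is 20.

20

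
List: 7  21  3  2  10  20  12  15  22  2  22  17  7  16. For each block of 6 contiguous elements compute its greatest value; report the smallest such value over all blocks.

[7, 21, 3, 2, 10, 20] → max 21
[21, 3, 2, 10, 20, 12] → max 21
[3, 2, 10, 20, 12, 15] → max 20
[2, 10, 20, 12, 15, 22] → max 22
[10, 20, 12, 15, 22, 2] → max 22
[20, 12, 15, 22, 2, 22] → max 22
[12, 15, 22, 2, 22, 17] → max 22
[15, 22, 2, 22, 17, 7] → max 22
[22, 2, 22, 17, 7, 16] → max 22
Smallest of these is 20.

20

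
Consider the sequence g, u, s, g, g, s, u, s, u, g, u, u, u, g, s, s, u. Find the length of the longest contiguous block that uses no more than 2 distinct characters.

Extend right; when distinct count exceeds 2, shrink from the left:
[g] 1 distinct, len 1
[g, u] 2 distinct, len 2
[u, s] 2 distinct, len 2
[s, g] 2 distinct, len 2
[s, g, g] 2 distinct, len 3
[s, g, g, s] 2 distinct, len 4
[s, u] 2 distinct, len 2
[s, u, s] 2 distinct, len 3
[s, u, s, u] 2 distinct, len 4
[u, g] 2 distinct, len 2
[u, g, u] 2 distinct, len 3
[u, g, u, u] 2 distinct, len 4
[u, g, u, u, u] 2 distinct, len 5
[u, g, u, u, u, g] 2 distinct, len 6
[g, s] 2 distinct, len 2
[g, s, s] 2 distinct, len 3
[s, s, u] 2 distinct, len 3
Longest length with ≤2 distinct: 6.

6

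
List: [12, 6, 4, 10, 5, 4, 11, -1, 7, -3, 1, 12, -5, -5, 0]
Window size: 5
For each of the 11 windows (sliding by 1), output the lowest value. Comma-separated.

4, 4, 4, -1, -1, -3, -3, -3, -5, -5, -5

(12, 6, 4, 10, 5) → min 4
(6, 4, 10, 5, 4) → min 4
(4, 10, 5, 4, 11) → min 4
(10, 5, 4, 11, -1) → min -1
(5, 4, 11, -1, 7) → min -1
(4, 11, -1, 7, -3) → min -3
(11, -1, 7, -3, 1) → min -3
(-1, 7, -3, 1, 12) → min -3
(7, -3, 1, 12, -5) → min -5
(-3, 1, 12, -5, -5) → min -5
(1, 12, -5, -5, 0) → min -5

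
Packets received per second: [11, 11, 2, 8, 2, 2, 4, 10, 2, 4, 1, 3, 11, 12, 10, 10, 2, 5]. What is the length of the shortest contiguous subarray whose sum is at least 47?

add 11: running sum 11 < 47
add 11: running sum 22 < 47
add 2: running sum 24 < 47
add 8: running sum 32 < 47
add 2: running sum 34 < 47
add 2: running sum 36 < 47
add 4: running sum 40 < 47
end 7: [11, 11, 2, 8, 2, 2, 4, 10] sum 50, len 8
end 8: [11, 11, 2, 8, 2, 2, 4, 10, 2] sum 52, len 9
end 9: [11, 11, 2, 8, 2, 2, 4, 10, 2, 4] sum 56, len 10
end 10: [11, 11, 2, 8, 2, 2, 4, 10, 2, 4, 1] sum 57, len 11
end 11: [11, 2, 8, 2, 2, 4, 10, 2, 4, 1, 3] sum 49, len 11
end 12: [8, 2, 2, 4, 10, 2, 4, 1, 3, 11] sum 47, len 10
end 13: [4, 10, 2, 4, 1, 3, 11, 12] sum 47, len 8
end 14: [10, 2, 4, 1, 3, 11, 12, 10] sum 53, len 8
end 15: [1, 3, 11, 12, 10, 10] sum 47, len 6
end 16: [3, 11, 12, 10, 10, 2] sum 48, len 6
end 17: [11, 12, 10, 10, 2, 5] sum 50, len 6
Shortest qualifying length: 6.

6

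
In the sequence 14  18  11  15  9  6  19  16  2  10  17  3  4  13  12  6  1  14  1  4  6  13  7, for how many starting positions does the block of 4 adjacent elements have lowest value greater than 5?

5

14 18 11 15 → min 11  > 5 ✓
18 11 15 9 → min 9  > 5 ✓
11 15 9 6 → min 6  > 5 ✓
15 9 6 19 → min 6  > 5 ✓
9 6 19 16 → min 6  > 5 ✓
6 19 16 2 → min 2
19 16 2 10 → min 2
16 2 10 17 → min 2
2 10 17 3 → min 2
10 17 3 4 → min 3
17 3 4 13 → min 3
3 4 13 12 → min 3
4 13 12 6 → min 4
13 12 6 1 → min 1
12 6 1 14 → min 1
6 1 14 1 → min 1
1 14 1 4 → min 1
14 1 4 6 → min 1
1 4 6 13 → min 1
4 6 13 7 → min 4
5 windows satisfy the condition.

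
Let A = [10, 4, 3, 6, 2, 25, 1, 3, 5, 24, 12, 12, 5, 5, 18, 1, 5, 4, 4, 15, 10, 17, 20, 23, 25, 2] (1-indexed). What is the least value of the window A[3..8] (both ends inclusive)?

1

Elements at indices 3..8: 3, 6, 2, 25, 1, 3
min(3, 6, 2, 25, 1, 3) = 1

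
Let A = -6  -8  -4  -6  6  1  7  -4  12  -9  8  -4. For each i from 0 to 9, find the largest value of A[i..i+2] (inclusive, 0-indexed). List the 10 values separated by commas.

-4, -4, 6, 6, 7, 7, 12, 12, 12, 8

[-6, -8, -4] → max -4
[-8, -4, -6] → max -4
[-4, -6, 6] → max 6
[-6, 6, 1] → max 6
[6, 1, 7] → max 7
[1, 7, -4] → max 7
[7, -4, 12] → max 12
[-4, 12, -9] → max 12
[12, -9, 8] → max 12
[-9, 8, -4] → max 8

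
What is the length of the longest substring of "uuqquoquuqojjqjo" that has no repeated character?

[u] len 1
[u] len 1
[u, q] len 2
[q] len 1
[q, u] len 2
[q, u, o] len 3
[u, o, q] len 3
[o, q, u] len 3
[u] len 1
[u, q] len 2
[u, q, o] len 3
[u, q, o, j] len 4
[j] len 1
[j, q] len 2
[q, j] len 2
[q, j, o] len 3
Longest all-distinct length: 4.

4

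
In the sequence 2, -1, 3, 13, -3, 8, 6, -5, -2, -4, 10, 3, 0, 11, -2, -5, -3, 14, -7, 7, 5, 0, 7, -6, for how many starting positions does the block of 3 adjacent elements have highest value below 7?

4

(2, -1, 3) → max 3  < 7 ✓
(-1, 3, 13) → max 13
(3, 13, -3) → max 13
(13, -3, 8) → max 13
(-3, 8, 6) → max 8
(8, 6, -5) → max 8
(6, -5, -2) → max 6  < 7 ✓
(-5, -2, -4) → max -2  < 7 ✓
(-2, -4, 10) → max 10
(-4, 10, 3) → max 10
(10, 3, 0) → max 10
(3, 0, 11) → max 11
(0, 11, -2) → max 11
(11, -2, -5) → max 11
(-2, -5, -3) → max -2  < 7 ✓
(-5, -3, 14) → max 14
(-3, 14, -7) → max 14
(14, -7, 7) → max 14
(-7, 7, 5) → max 7
(7, 5, 0) → max 7
(5, 0, 7) → max 7
(0, 7, -6) → max 7
4 windows satisfy the condition.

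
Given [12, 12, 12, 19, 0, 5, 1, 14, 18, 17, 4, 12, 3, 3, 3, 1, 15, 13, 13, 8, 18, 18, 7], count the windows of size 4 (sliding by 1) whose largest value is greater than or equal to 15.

16

[12, 12, 12, 19] → max 19  ≥ 15 ✓
[12, 12, 19, 0] → max 19  ≥ 15 ✓
[12, 19, 0, 5] → max 19  ≥ 15 ✓
[19, 0, 5, 1] → max 19  ≥ 15 ✓
[0, 5, 1, 14] → max 14
[5, 1, 14, 18] → max 18  ≥ 15 ✓
[1, 14, 18, 17] → max 18  ≥ 15 ✓
[14, 18, 17, 4] → max 18  ≥ 15 ✓
[18, 17, 4, 12] → max 18  ≥ 15 ✓
[17, 4, 12, 3] → max 17  ≥ 15 ✓
[4, 12, 3, 3] → max 12
[12, 3, 3, 3] → max 12
[3, 3, 3, 1] → max 3
[3, 3, 1, 15] → max 15  ≥ 15 ✓
[3, 1, 15, 13] → max 15  ≥ 15 ✓
[1, 15, 13, 13] → max 15  ≥ 15 ✓
[15, 13, 13, 8] → max 15  ≥ 15 ✓
[13, 13, 8, 18] → max 18  ≥ 15 ✓
[13, 8, 18, 18] → max 18  ≥ 15 ✓
[8, 18, 18, 7] → max 18  ≥ 15 ✓
16 windows satisfy the condition.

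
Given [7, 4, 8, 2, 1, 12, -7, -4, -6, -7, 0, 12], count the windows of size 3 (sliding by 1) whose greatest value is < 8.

3

[7, 4, 8] → max 8
[4, 8, 2] → max 8
[8, 2, 1] → max 8
[2, 1, 12] → max 12
[1, 12, -7] → max 12
[12, -7, -4] → max 12
[-7, -4, -6] → max -4  < 8 ✓
[-4, -6, -7] → max -4  < 8 ✓
[-6, -7, 0] → max 0  < 8 ✓
[-7, 0, 12] → max 12
3 windows satisfy the condition.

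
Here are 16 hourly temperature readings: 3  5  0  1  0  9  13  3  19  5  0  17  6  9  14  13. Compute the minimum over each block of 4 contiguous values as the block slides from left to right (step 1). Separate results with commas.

0, 0, 0, 0, 0, 3, 3, 0, 0, 0, 0, 6, 6

Sliding a size-4 window across the 16 values:
(3, 5, 0, 1) → min 0
(5, 0, 1, 0) → min 0
(0, 1, 0, 9) → min 0
(1, 0, 9, 13) → min 0
(0, 9, 13, 3) → min 0
(9, 13, 3, 19) → min 3
(13, 3, 19, 5) → min 3
(3, 19, 5, 0) → min 0
(19, 5, 0, 17) → min 0
(5, 0, 17, 6) → min 0
(0, 17, 6, 9) → min 0
(17, 6, 9, 14) → min 6
(6, 9, 14, 13) → min 6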